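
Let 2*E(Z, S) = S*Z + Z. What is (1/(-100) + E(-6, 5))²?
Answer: 3243601/10000 ≈ 324.36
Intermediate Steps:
E(Z, S) = Z/2 + S*Z/2 (E(Z, S) = (S*Z + Z)/2 = (Z + S*Z)/2 = Z/2 + S*Z/2)
(1/(-100) + E(-6, 5))² = (1/(-100) + (½)*(-6)*(1 + 5))² = (-1/100 + (½)*(-6)*6)² = (-1/100 - 18)² = (-1801/100)² = 3243601/10000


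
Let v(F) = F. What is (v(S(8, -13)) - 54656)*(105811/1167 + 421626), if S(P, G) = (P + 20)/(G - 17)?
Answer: -403485696530462/17505 ≈ -2.3050e+10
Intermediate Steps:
S(P, G) = (20 + P)/(-17 + G)
(v(S(8, -13)) - 54656)*(105811/1167 + 421626) = ((20 + 8)/(-17 - 13) - 54656)*(105811/1167 + 421626) = (28/(-30) - 54656)*(105811*(1/1167) + 421626) = (-1/30*28 - 54656)*(105811/1167 + 421626) = (-14/15 - 54656)*(492143353/1167) = -819854/15*492143353/1167 = -403485696530462/17505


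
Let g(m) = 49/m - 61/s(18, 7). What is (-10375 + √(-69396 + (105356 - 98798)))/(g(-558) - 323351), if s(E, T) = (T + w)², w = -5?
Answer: 11578500/360876833 - 3348*I*√6982/360876833 ≈ 0.032084 - 0.0007752*I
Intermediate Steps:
s(E, T) = (-5 + T)² (s(E, T) = (T - 5)² = (-5 + T)²)
g(m) = -61/4 + 49/m (g(m) = 49/m - 61/(-5 + 7)² = 49/m - 61/(2²) = 49/m - 61/4 = -61/4 + 49/m)
(-10375 + √(-69396 + (105356 - 98798)))/(g(-558) - 323351) = (-10375 + √(-69396 + (105356 - 98798)))/((-61/4 + 49/(-558)) - 323351) = (-10375 + √(-69396 + 6558))/((-61/4 + 49*(-1/558)) - 323351) = (-10375 + √(-62838))/((-61/4 - 49/558) - 323351) = (-10375 + 3*I*√6982)/(-17117/1116 - 323351) = (-10375 + 3*I*√6982)/(-360876833/1116) = (-10375 + 3*I*√6982)*(-1116/360876833) = 11578500/360876833 - 3348*I*√6982/360876833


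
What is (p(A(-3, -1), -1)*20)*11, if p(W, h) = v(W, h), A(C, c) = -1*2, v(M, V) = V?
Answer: -220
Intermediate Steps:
A(C, c) = -2
p(W, h) = h
(p(A(-3, -1), -1)*20)*11 = -1*20*11 = -20*11 = -220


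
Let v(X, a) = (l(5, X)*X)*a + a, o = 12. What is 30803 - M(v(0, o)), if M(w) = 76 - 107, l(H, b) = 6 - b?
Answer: 30834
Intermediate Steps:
v(X, a) = a + X*a*(6 - X) (v(X, a) = ((6 - X)*X)*a + a = (X*(6 - X))*a + a = X*a*(6 - X) + a = a + X*a*(6 - X))
M(w) = -31
30803 - M(v(0, o)) = 30803 - 1*(-31) = 30803 + 31 = 30834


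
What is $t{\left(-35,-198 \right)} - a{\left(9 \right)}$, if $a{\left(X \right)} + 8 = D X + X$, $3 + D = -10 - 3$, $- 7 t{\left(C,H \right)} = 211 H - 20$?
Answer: $\frac{42799}{7} \approx 6114.1$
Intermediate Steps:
$t{\left(C,H \right)} = \frac{20}{7} - \frac{211 H}{7}$ ($t{\left(C,H \right)} = - \frac{211 H - 20}{7} = - \frac{-20 + 211 H}{7} = \frac{20}{7} - \frac{211 H}{7}$)
$D = -16$ ($D = -3 - 13 = -16$)
$a{\left(X \right)} = -8 - 15 X$ ($a{\left(X \right)} = -8 + \left(- 16 X + X\right) = -8 - 15 X$)
$t{\left(-35,-198 \right)} - a{\left(9 \right)} = \left(\frac{20}{7} - - \frac{41778}{7}\right) - \left(-8 - 135\right) = \left(\frac{20}{7} + \frac{41778}{7}\right) - \left(-8 - 135\right) = \frac{41798}{7} - -143 = \frac{41798}{7} + 143 = \frac{42799}{7}$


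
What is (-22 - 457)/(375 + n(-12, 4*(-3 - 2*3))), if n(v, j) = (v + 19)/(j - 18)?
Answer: -25866/20243 ≈ -1.2778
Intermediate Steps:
n(v, j) = (19 + v)/(-18 + j)
(-22 - 457)/(375 + n(-12, 4*(-3 - 2*3))) = (-22 - 457)/(375 + (19 - 12)/(-18 + 4*(-3 - 2*3))) = -479/(375 + 7/(-18 + 4*(-3 - 6))) = -479/(375 + 7/(-18 + 4*(-9))) = -479/(375 + 7/(-18 - 36)) = -479/(375 + 7/(-54)) = -479/(375 - 1/54*7) = -479/(375 - 7/54) = -479/20243/54 = -479*54/20243 = -25866/20243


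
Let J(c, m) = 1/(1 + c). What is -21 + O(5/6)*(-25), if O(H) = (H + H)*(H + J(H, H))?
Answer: -15533/198 ≈ -78.449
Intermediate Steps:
O(H) = 2*H*(H + 1/(1 + H)) (O(H) = (H + H)*(H + 1/(1 + H)) = (2*H)*(H + 1/(1 + H)) = 2*H*(H + 1/(1 + H)))
-21 + O(5/6)*(-25) = -21 + (2*(5/6)*(1 + (5/6)*(1 + 5/6))/(1 + 5/6))*(-25) = -21 + (2*(5*(1/6))*(1 + (5*(1/6))*(1 + 5*(1/6)))/(1 + 5*(1/6)))*(-25) = -21 + (2*(5/6)*(1 + 5*(1 + 5/6)/6)/(1 + 5/6))*(-25) = -21 + (2*(5/6)*(1 + (5/6)*(11/6))/(11/6))*(-25) = -21 + (2*(5/6)*(6/11)*(1 + 55/36))*(-25) = -21 + (2*(5/6)*(6/11)*(91/36))*(-25) = -21 + (455/198)*(-25) = -21 - 11375/198 = -15533/198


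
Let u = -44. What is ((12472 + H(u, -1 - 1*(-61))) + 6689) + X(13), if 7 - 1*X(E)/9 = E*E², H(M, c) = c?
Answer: -489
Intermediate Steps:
X(E) = 63 - 9*E³ (X(E) = 63 - 9*E*E² = 63 - 9*E³)
((12472 + H(u, -1 - 1*(-61))) + 6689) + X(13) = ((12472 + (-1 - 1*(-61))) + 6689) + (63 - 9*13³) = ((12472 + (-1 + 61)) + 6689) + (63 - 9*2197) = ((12472 + 60) + 6689) + (63 - 19773) = (12532 + 6689) - 19710 = 19221 - 19710 = -489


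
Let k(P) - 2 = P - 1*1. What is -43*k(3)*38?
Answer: -6536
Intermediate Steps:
k(P) = 1 + P (k(P) = 2 + (P - 1*1) = 2 + (P - 1) = 2 + (-1 + P) = 1 + P)
-43*k(3)*38 = -43*(1 + 3)*38 = -43*4*38 = -172*38 = -6536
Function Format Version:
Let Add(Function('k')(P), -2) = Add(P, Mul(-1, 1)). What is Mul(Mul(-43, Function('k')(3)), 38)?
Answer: -6536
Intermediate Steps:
Function('k')(P) = Add(1, P) (Function('k')(P) = Add(2, Add(P, Mul(-1, 1))) = Add(2, Add(P, -1)) = Add(2, Add(-1, P)) = Add(1, P))
Mul(Mul(-43, Function('k')(3)), 38) = Mul(Mul(-43, Add(1, 3)), 38) = Mul(Mul(-43, 4), 38) = Mul(-172, 38) = -6536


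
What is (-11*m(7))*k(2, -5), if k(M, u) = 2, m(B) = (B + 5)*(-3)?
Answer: 792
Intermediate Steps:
m(B) = -15 - 3*B (m(B) = (5 + B)*(-3) = -15 - 3*B)
(-11*m(7))*k(2, -5) = -11*(-15 - 3*7)*2 = -11*(-15 - 21)*2 = -11*(-36)*2 = 396*2 = 792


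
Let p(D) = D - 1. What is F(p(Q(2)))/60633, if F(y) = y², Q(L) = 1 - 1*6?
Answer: 4/6737 ≈ 0.00059374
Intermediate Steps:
Q(L) = -5 (Q(L) = 1 - 6 = -5)
p(D) = -1 + D
F(p(Q(2)))/60633 = (-1 - 5)²/60633 = (-6)²*(1/60633) = 36*(1/60633) = 4/6737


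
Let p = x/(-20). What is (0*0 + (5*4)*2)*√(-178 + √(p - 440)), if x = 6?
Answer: 4*√(-17800 + 10*I*√44030) ≈ 31.401 + 534.59*I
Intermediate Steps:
p = -3/10 (p = 6/(-20) = -1/20*6 = -3/10 ≈ -0.30000)
(0*0 + (5*4)*2)*√(-178 + √(p - 440)) = (0*0 + (5*4)*2)*√(-178 + √(-3/10 - 440)) = (0 + 20*2)*√(-178 + √(-4403/10)) = (0 + 40)*√(-178 + I*√44030/10) = 40*√(-178 + I*√44030/10)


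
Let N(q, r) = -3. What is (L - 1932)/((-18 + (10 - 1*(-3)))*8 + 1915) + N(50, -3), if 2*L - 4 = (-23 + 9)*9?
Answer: -7618/1875 ≈ -4.0629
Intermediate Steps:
L = -61 (L = 2 + ((-23 + 9)*9)/2 = 2 + (-14*9)/2 = 2 + (½)*(-126) = 2 - 63 = -61)
(L - 1932)/((-18 + (10 - 1*(-3)))*8 + 1915) + N(50, -3) = (-61 - 1932)/((-18 + (10 - 1*(-3)))*8 + 1915) - 3 = -1993/((-18 + (10 + 3))*8 + 1915) - 3 = -1993/((-18 + 13)*8 + 1915) - 3 = -1993/(-5*8 + 1915) - 3 = -1993/(-40 + 1915) - 3 = -1993/1875 - 3 = -7618/1875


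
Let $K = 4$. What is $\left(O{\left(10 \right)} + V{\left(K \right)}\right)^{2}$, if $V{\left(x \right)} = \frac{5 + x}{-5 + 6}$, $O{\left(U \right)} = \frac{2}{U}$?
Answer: $\frac{2116}{25} \approx 84.64$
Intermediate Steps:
$V{\left(x \right)} = 5 + x$ ($V{\left(x \right)} = \frac{5 + x}{1} = \left(5 + x\right) 1 = 5 + x$)
$\left(O{\left(10 \right)} + V{\left(K \right)}\right)^{2} = \left(\frac{2}{10} + \left(5 + 4\right)\right)^{2} = \left(2 \cdot \frac{1}{10} + 9\right)^{2} = \left(\frac{1}{5} + 9\right)^{2} = \left(\frac{46}{5}\right)^{2} = \frac{2116}{25}$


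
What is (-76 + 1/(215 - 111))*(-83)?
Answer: 655949/104 ≈ 6307.2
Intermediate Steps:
(-76 + 1/(215 - 111))*(-83) = (-76 + 1/104)*(-83) = -7903/104*(-83) = 655949/104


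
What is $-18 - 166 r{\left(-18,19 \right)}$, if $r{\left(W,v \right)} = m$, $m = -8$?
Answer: $1310$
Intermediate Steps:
$r{\left(W,v \right)} = -8$
$-18 - 166 r{\left(-18,19 \right)} = -18 - -1328 = -18 + 1328 = 1310$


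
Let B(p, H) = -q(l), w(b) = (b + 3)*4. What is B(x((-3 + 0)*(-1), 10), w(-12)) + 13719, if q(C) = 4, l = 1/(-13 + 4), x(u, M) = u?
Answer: 13715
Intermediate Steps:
l = -⅑ (l = 1/(-9) = -⅑ ≈ -0.11111)
w(b) = 12 + 4*b (w(b) = (3 + b)*4 = 12 + 4*b)
B(p, H) = -4 (B(p, H) = -1*4 = -4)
B(x((-3 + 0)*(-1), 10), w(-12)) + 13719 = -4 + 13719 = 13715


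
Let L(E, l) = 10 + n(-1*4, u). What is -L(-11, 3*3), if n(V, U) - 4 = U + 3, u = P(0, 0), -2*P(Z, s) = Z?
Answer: -17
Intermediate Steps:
P(Z, s) = -Z/2
u = 0 (u = -½*0 = 0)
n(V, U) = 7 + U (n(V, U) = 4 + (U + 3) = 4 + (3 + U) = 7 + U)
L(E, l) = 17 (L(E, l) = 10 + (7 + 0) = 10 + 7 = 17)
-L(-11, 3*3) = -1*17 = -17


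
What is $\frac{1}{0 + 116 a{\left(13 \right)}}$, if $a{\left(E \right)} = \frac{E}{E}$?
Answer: $\frac{1}{116} \approx 0.0086207$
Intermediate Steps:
$a{\left(E \right)} = 1$
$\frac{1}{0 + 116 a{\left(13 \right)}} = \frac{1}{0 + 116 \cdot 1} = \frac{1}{0 + 116} = \frac{1}{116}$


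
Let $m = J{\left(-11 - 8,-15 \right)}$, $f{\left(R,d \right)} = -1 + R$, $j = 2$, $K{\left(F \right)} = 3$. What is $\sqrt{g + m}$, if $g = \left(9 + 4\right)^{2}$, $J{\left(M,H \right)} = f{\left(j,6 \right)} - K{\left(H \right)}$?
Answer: $\sqrt{167} \approx 12.923$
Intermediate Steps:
$J{\left(M,H \right)} = -2$ ($J{\left(M,H \right)} = \left(-1 + 2\right) - 3 = 1 - 3 = -2$)
$g = 169$ ($g = 13^{2} = 169$)
$m = -2$
$\sqrt{g + m} = \sqrt{169 - 2} = \sqrt{167}$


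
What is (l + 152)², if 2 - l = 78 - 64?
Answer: 19600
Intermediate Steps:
l = -12 (l = 2 - (78 - 64) = 2 - 1*14 = 2 - 14 = -12)
(l + 152)² = (-12 + 152)² = 140² = 19600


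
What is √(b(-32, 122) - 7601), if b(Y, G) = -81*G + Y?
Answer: I*√17515 ≈ 132.34*I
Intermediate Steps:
b(Y, G) = Y - 81*G
√(b(-32, 122) - 7601) = √((-32 - 81*122) - 7601) = √((-32 - 9882) - 7601) = √(-9914 - 7601) = √(-17515) = I*√17515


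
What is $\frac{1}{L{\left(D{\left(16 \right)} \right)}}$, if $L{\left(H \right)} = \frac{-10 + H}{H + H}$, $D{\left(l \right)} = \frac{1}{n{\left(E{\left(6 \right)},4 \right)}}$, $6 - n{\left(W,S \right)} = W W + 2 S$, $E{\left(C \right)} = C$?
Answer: $\frac{2}{381} \approx 0.0052493$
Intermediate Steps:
$n{\left(W,S \right)} = 6 - W^{2} - 2 S$ ($n{\left(W,S \right)} = 6 - \left(W W + 2 S\right) = 6 - \left(W^{2} + 2 S\right) = 6 - W^{2} - 2 S$)
$D{\left(l \right)} = - \frac{1}{38}$ ($D{\left(l \right)} = \frac{1}{6 - 6^{2} - 8} = \frac{1}{6 - 36 - 8} = \frac{1}{-38} = - \frac{1}{38}$)
$L{\left(H \right)} = \frac{-10 + H}{2 H}$
$\frac{1}{L{\left(D{\left(16 \right)} \right)}} = \frac{1}{\frac{1}{2} \frac{1}{- \frac{1}{38}} \left(-10 - \frac{1}{38}\right)} = \frac{1}{\frac{1}{2} \left(-38\right) \left(- \frac{381}{38}\right)} = \frac{1}{\frac{381}{2}} = \frac{2}{381}$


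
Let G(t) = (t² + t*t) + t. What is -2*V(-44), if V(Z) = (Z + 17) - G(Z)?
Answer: 7710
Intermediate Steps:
G(t) = t + 2*t² (G(t) = (t² + t²) + t = 2*t² + t = t + 2*t²)
V(Z) = 17 + Z - Z*(1 + 2*Z) (V(Z) = (Z + 17) - Z*(1 + 2*Z) = (17 + Z) - Z*(1 + 2*Z) = 17 + Z - Z*(1 + 2*Z))
-2*V(-44) = -2*(17 - 2*(-44)²) = -2*(17 - 2*1936) = -2*(17 - 3872) = -2*(-3855) = 7710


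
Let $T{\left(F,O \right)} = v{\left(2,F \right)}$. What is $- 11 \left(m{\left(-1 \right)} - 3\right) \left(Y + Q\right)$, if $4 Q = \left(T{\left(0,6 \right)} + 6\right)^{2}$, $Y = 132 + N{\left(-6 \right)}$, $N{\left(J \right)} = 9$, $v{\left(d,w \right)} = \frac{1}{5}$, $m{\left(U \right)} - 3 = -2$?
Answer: $\frac{165671}{50} \approx 3313.4$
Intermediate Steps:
$m{\left(U \right)} = 1$ ($m{\left(U \right)} = 3 - 2 = 1$)
$v{\left(d,w \right)} = \frac{1}{5}$
$T{\left(F,O \right)} = \frac{1}{5}$
$Y = 141$ ($Y = 132 + 9 = 141$)
$Q = \frac{961}{100}$ ($Q = \frac{\left(\frac{1}{5} + 6\right)^{2}}{4} = \frac{\left(\frac{31}{5}\right)^{2}}{4} = \frac{1}{4} \cdot \frac{961}{25} = \frac{961}{100} \approx 9.61$)
$- 11 \left(m{\left(-1 \right)} - 3\right) \left(Y + Q\right) = - 11 \left(1 - 3\right) \left(141 + \frac{961}{100}\right) = \left(-11\right) \left(-2\right) \frac{15061}{100} = 22 \cdot \frac{15061}{100} = \frac{165671}{50}$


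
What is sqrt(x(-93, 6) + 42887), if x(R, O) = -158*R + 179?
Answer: 76*sqrt(10) ≈ 240.33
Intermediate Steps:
x(R, O) = 179 - 158*R
sqrt(x(-93, 6) + 42887) = sqrt((179 - 158*(-93)) + 42887) = sqrt((179 + 14694) + 42887) = sqrt(14873 + 42887) = sqrt(57760) = 76*sqrt(10)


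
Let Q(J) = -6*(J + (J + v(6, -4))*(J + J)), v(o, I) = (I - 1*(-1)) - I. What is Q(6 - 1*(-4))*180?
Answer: -248400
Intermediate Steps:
v(o, I) = 1 (v(o, I) = (I + 1) - I = (1 + I) - I = 1)
Q(J) = -6*J - 12*J*(1 + J) (Q(J) = -6*(J + (J + 1)*(J + J)) = -6*(J + (1 + J)*(2*J)) = -6*(J + 2*J*(1 + J)) = -6*J - 12*J*(1 + J))
Q(6 - 1*(-4))*180 = -6*(6 - 1*(-4))*(3 + 2*(6 - 1*(-4)))*180 = -6*(6 + 4)*(3 + 2*(6 + 4))*180 = -6*10*(3 + 2*10)*180 = -6*10*(3 + 20)*180 = -6*10*23*180 = -1380*180 = -248400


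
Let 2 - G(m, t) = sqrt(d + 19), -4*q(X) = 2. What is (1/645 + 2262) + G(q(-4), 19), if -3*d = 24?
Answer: 1460281/645 - sqrt(11) ≈ 2260.7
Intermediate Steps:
d = -8 (d = -1/3*24 = -8)
q(X) = -1/2 (q(X) = -1/4*2 = -1/2)
G(m, t) = 2 - sqrt(11) (G(m, t) = 2 - sqrt(-8 + 19) = 2 - sqrt(11))
(1/645 + 2262) + G(q(-4), 19) = (1/645 + 2262) + (2 - sqrt(11)) = 1458991/645 + (2 - sqrt(11)) = 1460281/645 - sqrt(11)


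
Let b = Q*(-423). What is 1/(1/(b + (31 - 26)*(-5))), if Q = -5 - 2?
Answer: 2936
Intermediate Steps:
Q = -7
b = 2961 (b = -7*(-423) = 2961)
1/(1/(b + (31 - 26)*(-5))) = 1/(1/(2961 + (31 - 26)*(-5))) = 1/(1/(2961 + 5*(-5))) = 1/(1/(2961 - 25)) = 1/(1/2936) = 2936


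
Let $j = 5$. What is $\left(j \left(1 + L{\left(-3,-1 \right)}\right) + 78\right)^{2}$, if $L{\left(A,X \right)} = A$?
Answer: $4624$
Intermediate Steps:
$\left(j \left(1 + L{\left(-3,-1 \right)}\right) + 78\right)^{2} = \left(5 \left(1 - 3\right) + 78\right)^{2} = \left(5 \left(-2\right) + 78\right)^{2} = \left(-10 + 78\right)^{2} = 68^{2} = 4624$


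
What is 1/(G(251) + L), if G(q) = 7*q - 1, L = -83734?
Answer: -1/81978 ≈ -1.2198e-5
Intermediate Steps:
G(q) = -1 + 7*q
1/(G(251) + L) = 1/((-1 + 7*251) - 83734) = 1/((-1 + 1757) - 83734) = 1/(1756 - 83734) = 1/(-81978) = -1/81978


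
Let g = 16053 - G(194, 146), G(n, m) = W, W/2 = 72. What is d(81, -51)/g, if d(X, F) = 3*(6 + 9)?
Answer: 15/5303 ≈ 0.0028286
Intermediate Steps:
d(X, F) = 45 (d(X, F) = 3*15 = 45)
W = 144 (W = 2*72 = 144)
G(n, m) = 144
g = 15909 (g = 16053 - 1*144 = 16053 - 144 = 15909)
d(81, -51)/g = 45/15909 = 45*(1/15909) = 15/5303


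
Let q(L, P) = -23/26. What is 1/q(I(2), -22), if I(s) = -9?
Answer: -26/23 ≈ -1.1304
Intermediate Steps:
q(L, P) = -23/26 (q(L, P) = -23*1/26 = -23/26)
1/q(I(2), -22) = 1/(-23/26) = -26/23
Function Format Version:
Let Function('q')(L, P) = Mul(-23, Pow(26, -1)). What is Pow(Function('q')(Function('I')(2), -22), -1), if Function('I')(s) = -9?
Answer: Rational(-26, 23) ≈ -1.1304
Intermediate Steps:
Function('q')(L, P) = Rational(-23, 26) (Function('q')(L, P) = Mul(-23, Rational(1, 26)) = Rational(-23, 26))
Pow(Function('q')(Function('I')(2), -22), -1) = Pow(Rational(-23, 26), -1) = Rational(-26, 23)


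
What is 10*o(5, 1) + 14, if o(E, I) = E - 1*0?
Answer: 64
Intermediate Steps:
o(E, I) = E (o(E, I) = E + 0 = E)
10*o(5, 1) + 14 = 10*5 + 14 = 50 + 14 = 64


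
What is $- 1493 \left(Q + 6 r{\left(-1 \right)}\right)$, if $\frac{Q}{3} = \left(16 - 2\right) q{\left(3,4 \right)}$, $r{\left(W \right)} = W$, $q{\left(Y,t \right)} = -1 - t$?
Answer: $322488$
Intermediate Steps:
$Q = -210$ ($Q = 3 \left(16 - 2\right) \left(-1 - 4\right) = 3 \cdot 14 \left(-1 - 4\right) = 3 \cdot 14 \left(-5\right) = 3 \left(-70\right) = -210$)
$- 1493 \left(Q + 6 r{\left(-1 \right)}\right) = - 1493 \left(-210 + 6 \left(-1\right)\right) = - 1493 \left(-210 - 6\right) = \left(-1493\right) \left(-216\right) = 322488$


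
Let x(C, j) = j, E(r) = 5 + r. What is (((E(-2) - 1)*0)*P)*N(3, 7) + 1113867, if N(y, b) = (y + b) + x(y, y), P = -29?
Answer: 1113867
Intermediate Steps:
N(y, b) = b + 2*y (N(y, b) = (y + b) + y = (b + y) + y = b + 2*y)
(((E(-2) - 1)*0)*P)*N(3, 7) + 1113867 = ((((5 - 2) - 1)*0)*(-29))*(7 + 2*3) + 1113867 = (((3 - 1)*0)*(-29))*(7 + 6) + 1113867 = ((2*0)*(-29))*13 + 1113867 = (0*(-29))*13 + 1113867 = 0*13 + 1113867 = 0 + 1113867 = 1113867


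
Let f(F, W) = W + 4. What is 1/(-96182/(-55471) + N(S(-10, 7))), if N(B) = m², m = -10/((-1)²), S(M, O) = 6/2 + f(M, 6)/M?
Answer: 55471/5643282 ≈ 0.0098296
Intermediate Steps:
f(F, W) = 4 + W
S(M, O) = 3 + 10/M (S(M, O) = 6/2 + (4 + 6)/M = 6*(½) + 10/M = 3 + 10/M)
m = -10 (m = -10/1 = -10*1 = -10)
N(B) = 100 (N(B) = (-10)² = 100)
1/(-96182/(-55471) + N(S(-10, 7))) = 1/(-96182/(-55471) + 100) = 1/(-96182*(-1/55471) + 100) = 1/(96182/55471 + 100) = 1/(5643282/55471) = 55471/5643282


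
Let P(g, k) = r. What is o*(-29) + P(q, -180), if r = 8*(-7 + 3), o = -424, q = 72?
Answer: 12264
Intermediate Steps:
r = -32 (r = 8*(-4) = -32)
P(g, k) = -32
o*(-29) + P(q, -180) = -424*(-29) - 32 = 12296 - 32 = 12264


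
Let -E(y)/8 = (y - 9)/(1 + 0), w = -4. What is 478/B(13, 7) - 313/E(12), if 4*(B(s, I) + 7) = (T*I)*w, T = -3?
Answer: 7927/168 ≈ 47.185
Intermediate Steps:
E(y) = 72 - 8*y (E(y) = -8*(y - 9)/(1 + 0) = -8*(-9 + y)/1 = -8*(-9 + y) = 72 - 8*y)
B(s, I) = -7 + 3*I (B(s, I) = -7 + (-3*I*(-4))/4 = -7 + (12*I)/4 = -7 + 3*I)
478/B(13, 7) - 313/E(12) = 478/(-7 + 3*7) - 313/(72 - 8*12) = 478/(-7 + 21) - 313/(72 - 96) = 478/14 - 313/(-24) = 478*(1/14) - 313*(-1/24) = 239/7 + 313/24 = 7927/168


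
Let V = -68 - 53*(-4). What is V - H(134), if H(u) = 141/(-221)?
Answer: 31965/221 ≈ 144.64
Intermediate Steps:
V = 144 (V = -68 + 212 = 144)
H(u) = -141/221 (H(u) = 141*(-1/221) = -141/221)
V - H(134) = 144 - 1*(-141/221) = 144 + 141/221 = 31965/221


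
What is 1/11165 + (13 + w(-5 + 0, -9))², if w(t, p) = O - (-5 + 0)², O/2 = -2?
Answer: 2858241/11165 ≈ 256.00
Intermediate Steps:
O = -4 (O = 2*(-2) = -4)
w(t, p) = -29 (w(t, p) = -4 - (-5 + 0)² = -4 - 1*(-5)² = -4 - 1*25 = -4 - 25 = -29)
1/11165 + (13 + w(-5 + 0, -9))² = 1/11165 + (13 - 29)² = 1/11165 + (-16)² = 1/11165 + 256 = 2858241/11165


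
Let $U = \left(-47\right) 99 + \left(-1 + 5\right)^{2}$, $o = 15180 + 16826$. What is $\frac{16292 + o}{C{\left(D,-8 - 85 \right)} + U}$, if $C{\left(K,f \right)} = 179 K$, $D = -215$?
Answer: $- \frac{24149}{21561} \approx -1.12$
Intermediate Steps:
$o = 32006$
$U = -4637$ ($U = -4653 + 4^{2} = -4653 + 16 = -4637$)
$\frac{16292 + o}{C{\left(D,-8 - 85 \right)} + U} = \frac{16292 + 32006}{179 \left(-215\right) - 4637} = \frac{48298}{-38485 - 4637} = \frac{48298}{-43122} = 48298 \left(- \frac{1}{43122}\right) = - \frac{24149}{21561}$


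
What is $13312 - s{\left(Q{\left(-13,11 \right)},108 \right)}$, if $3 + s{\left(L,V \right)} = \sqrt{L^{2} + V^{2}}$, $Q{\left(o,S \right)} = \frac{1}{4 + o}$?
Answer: $13315 - \frac{\sqrt{944785}}{9} \approx 13207.0$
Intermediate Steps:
$s{\left(L,V \right)} = -3 + \sqrt{L^{2} + V^{2}}$
$13312 - s{\left(Q{\left(-13,11 \right)},108 \right)} = 13312 - \left(-3 + \sqrt{\left(\frac{1}{4 - 13}\right)^{2} + 108^{2}}\right) = 13312 - \left(-3 + \sqrt{\left(\frac{1}{-9}\right)^{2} + 11664}\right) = 13312 - \left(-3 + \sqrt{\left(- \frac{1}{9}\right)^{2} + 11664}\right) = 13312 - \left(-3 + \sqrt{\frac{1}{81} + 11664}\right) = 13312 - \left(-3 + \sqrt{\frac{944785}{81}}\right) = 13312 - \left(-3 + \frac{\sqrt{944785}}{9}\right) = 13312 + \left(3 - \frac{\sqrt{944785}}{9}\right) = 13315 - \frac{\sqrt{944785}}{9}$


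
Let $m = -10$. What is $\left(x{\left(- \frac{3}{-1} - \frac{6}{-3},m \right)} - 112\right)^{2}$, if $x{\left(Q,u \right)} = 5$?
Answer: $11449$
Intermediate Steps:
$\left(x{\left(- \frac{3}{-1} - \frac{6}{-3},m \right)} - 112\right)^{2} = \left(5 - 112\right)^{2} = \left(-107\right)^{2} = 11449$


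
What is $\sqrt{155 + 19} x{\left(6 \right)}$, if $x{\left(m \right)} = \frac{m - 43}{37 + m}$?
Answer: $- \frac{37 \sqrt{174}}{43} \approx -11.35$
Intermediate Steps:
$x{\left(m \right)} = \frac{-43 + m}{37 + m}$
$\sqrt{155 + 19} x{\left(6 \right)} = \sqrt{155 + 19} \frac{-43 + 6}{37 + 6} = \sqrt{174} \cdot \frac{1}{43} \left(-37\right) = \sqrt{174} \left(- \frac{37}{43}\right) = - \frac{37 \sqrt{174}}{43}$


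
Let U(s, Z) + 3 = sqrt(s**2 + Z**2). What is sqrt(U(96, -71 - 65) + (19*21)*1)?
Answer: 2*sqrt(99 + 2*sqrt(433)) ≈ 23.716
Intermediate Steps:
U(s, Z) = -3 + sqrt(Z**2 + s**2) (U(s, Z) = -3 + sqrt(s**2 + Z**2) = -3 + sqrt(Z**2 + s**2))
sqrt(U(96, -71 - 65) + (19*21)*1) = sqrt((-3 + sqrt((-71 - 65)**2 + 96**2)) + (19*21)*1) = sqrt((-3 + sqrt((-136)**2 + 9216)) + 399*1) = sqrt((-3 + sqrt(18496 + 9216)) + 399) = sqrt((-3 + sqrt(27712)) + 399) = sqrt((-3 + 8*sqrt(433)) + 399) = sqrt(396 + 8*sqrt(433))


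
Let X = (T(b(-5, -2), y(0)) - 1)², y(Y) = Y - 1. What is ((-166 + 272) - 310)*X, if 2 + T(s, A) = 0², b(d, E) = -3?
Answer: -1836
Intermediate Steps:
y(Y) = -1 + Y
T(s, A) = -2 (T(s, A) = -2 + 0² = -2 + 0 = -2)
X = 9 (X = (-2 - 1)² = (-3)² = 9)
((-166 + 272) - 310)*X = ((-166 + 272) - 310)*9 = (106 - 310)*9 = -204*9 = -1836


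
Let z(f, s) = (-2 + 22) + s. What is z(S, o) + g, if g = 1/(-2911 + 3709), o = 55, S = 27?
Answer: 59851/798 ≈ 75.001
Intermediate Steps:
z(f, s) = 20 + s
g = 1/798 ≈ 0.0012531
z(S, o) + g = (20 + 55) + 1/798 = 75 + 1/798 = 59851/798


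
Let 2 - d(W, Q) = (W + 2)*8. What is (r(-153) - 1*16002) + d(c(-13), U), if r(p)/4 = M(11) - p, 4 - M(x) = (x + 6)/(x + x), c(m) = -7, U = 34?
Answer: -168686/11 ≈ -15335.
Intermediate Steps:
M(x) = 4 - (6 + x)/(2*x) (M(x) = 4 - (x + 6)/(x + x) = 4 - (6 + x)/(2*x))
d(W, Q) = -14 - 8*W (d(W, Q) = 2 - (W + 2)*8 = 2 - (2 + W)*8 = 2 - (16 + 8*W) = 2 + (-16 - 8*W) = -14 - 8*W)
r(p) = 142/11 - 4*p (r(p) = 4*((7/2 - 3/11) - p) = 4*(71/22 - p) = 142/11 - 4*p)
(r(-153) - 1*16002) + d(c(-13), U) = ((142/11 - 4*(-153)) - 1*16002) + (-14 - 8*(-7)) = ((142/11 + 612) - 16002) + (-14 + 56) = (6874/11 - 16002) + 42 = -169148/11 + 42 = -168686/11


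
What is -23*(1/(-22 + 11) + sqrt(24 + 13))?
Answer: 23/11 - 23*sqrt(37) ≈ -137.81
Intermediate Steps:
-23*(1/(-22 + 11) + sqrt(24 + 13)) = -23*(1/(-11) + sqrt(37)) = -23*(-1/11 + sqrt(37)) = 23/11 - 23*sqrt(37)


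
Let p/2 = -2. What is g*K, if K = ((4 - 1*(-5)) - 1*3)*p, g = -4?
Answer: 96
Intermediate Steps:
p = -4 (p = 2*(-2) = -4)
K = -24 (K = ((4 - 1*(-5)) - 1*3)*(-4) = ((4 + 5) - 3)*(-4) = (9 - 3)*(-4) = 6*(-4) = -24)
g*K = -4*(-24) = 96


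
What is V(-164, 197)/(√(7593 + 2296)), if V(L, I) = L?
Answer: -164*√9889/9889 ≈ -1.6492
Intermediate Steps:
V(-164, 197)/(√(7593 + 2296)) = -164/√(7593 + 2296) = -164*√9889/9889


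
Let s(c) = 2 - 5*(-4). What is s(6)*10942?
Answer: 240724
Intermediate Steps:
s(c) = 22 (s(c) = 2 + 20 = 22)
s(6)*10942 = 22*10942 = 240724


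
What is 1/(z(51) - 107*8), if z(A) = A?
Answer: -1/805 ≈ -0.0012422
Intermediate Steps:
1/(z(51) - 107*8) = 1/(51 - 107*8) = 1/(51 - 856) = 1/(-805) = -1/805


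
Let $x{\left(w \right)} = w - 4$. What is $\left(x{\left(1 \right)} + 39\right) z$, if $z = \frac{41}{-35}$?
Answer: $- \frac{1476}{35} \approx -42.171$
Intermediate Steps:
$x{\left(w \right)} = -4 + w$ ($x{\left(w \right)} = w - 4 = -4 + w$)
$z = - \frac{41}{35}$ ($z = 41 \left(- \frac{1}{35}\right) = - \frac{41}{35} \approx -1.1714$)
$\left(x{\left(1 \right)} + 39\right) z = \left(\left(-4 + 1\right) + 39\right) \left(- \frac{41}{35}\right) = \left(-3 + 39\right) \left(- \frac{41}{35}\right) = 36 \left(- \frac{41}{35}\right) = - \frac{1476}{35}$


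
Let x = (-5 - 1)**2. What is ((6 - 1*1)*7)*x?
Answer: 1260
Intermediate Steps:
x = 36 (x = (-6)**2 = 36)
((6 - 1*1)*7)*x = ((6 - 1*1)*7)*36 = ((6 - 1)*7)*36 = (5*7)*36 = 35*36 = 1260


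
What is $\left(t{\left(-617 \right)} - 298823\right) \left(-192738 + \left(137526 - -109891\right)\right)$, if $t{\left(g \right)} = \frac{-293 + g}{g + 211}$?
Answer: $- \frac{473837387558}{29} \approx -1.6339 \cdot 10^{10}$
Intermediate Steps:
$t{\left(g \right)} = \frac{-293 + g}{211 + g}$
$\left(t{\left(-617 \right)} - 298823\right) \left(-192738 + \left(137526 - -109891\right)\right) = \left(\frac{-293 - 617}{211 - 617} - 298823\right) \left(-192738 + \left(137526 - -109891\right)\right) = \left(\frac{1}{-406} \left(-910\right) - 298823\right) \left(-192738 + \left(137526 + 109891\right)\right) = \left(\left(- \frac{1}{406}\right) \left(-910\right) - 298823\right) \left(-192738 + 247417\right) = \left(\frac{65}{29} - 298823\right) 54679 = \left(- \frac{8665802}{29}\right) 54679 = - \frac{473837387558}{29}$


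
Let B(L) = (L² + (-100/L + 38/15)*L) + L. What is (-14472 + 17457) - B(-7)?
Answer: 45911/15 ≈ 3060.7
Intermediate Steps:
B(L) = L + L² + L*(38/15 - 100/L) (B(L) = (L² + (-100/L + 38*(1/15))*L) + L = (L² + (-100/L + 38/15)*L) + L = (L² + (38/15 - 100/L)*L) + L = (L² + L*(38/15 - 100/L)) + L = L + L² + L*(38/15 - 100/L))
(-14472 + 17457) - B(-7) = (-14472 + 17457) - (-100 + (-7)² + (53/15)*(-7)) = 2985 - (-100 + 49 - 371/15) = 2985 - 1*(-1136/15) = 2985 + 1136/15 = 45911/15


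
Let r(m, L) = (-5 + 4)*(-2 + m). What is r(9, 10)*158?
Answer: -1106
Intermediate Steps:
r(m, L) = 2 - m (r(m, L) = -(-2 + m) = 2 - m)
r(9, 10)*158 = (2 - 1*9)*158 = (2 - 9)*158 = -7*158 = -1106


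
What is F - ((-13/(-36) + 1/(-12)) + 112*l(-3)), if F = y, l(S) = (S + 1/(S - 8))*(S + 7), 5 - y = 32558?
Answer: -6171373/198 ≈ -31169.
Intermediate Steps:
y = -32553 (y = 5 - 1*32558 = 5 - 32558 = -32553)
l(S) = (7 + S)*(S + 1/(-8 + S)) (l(S) = (S + 1/(-8 + S))*(7 + S) = (7 + S)*(S + 1/(-8 + S)))
F = -32553
F - ((-13/(-36) + 1/(-12)) + 112*l(-3)) = -32553 - ((-13/(-36) + 1/(-12)) + 112*((7 + (-3)**3 - 1*(-3)**2 - 55*(-3))/(-8 - 3))) = -32553 - ((-13*(-1/36) + 1*(-1/12)) + 112*((7 - 27 - 1*9 + 165)/(-11))) = -32553 - ((13/36 - 1/12) + 112*(-(7 - 27 - 9 + 165)/11)) = -32553 - (5/18 + 112*(-1/11*136)) = -32553 - (5/18 + 112*(-136/11)) = -32553 - (5/18 - 15232/11) = -32553 - 1*(-274121/198) = -32553 + 274121/198 = -6171373/198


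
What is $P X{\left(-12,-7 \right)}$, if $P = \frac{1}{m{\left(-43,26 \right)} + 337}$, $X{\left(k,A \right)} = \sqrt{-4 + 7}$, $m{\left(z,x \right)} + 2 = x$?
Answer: $\frac{\sqrt{3}}{361} \approx 0.0047979$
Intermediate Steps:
$m{\left(z,x \right)} = -2 + x$
$X{\left(k,A \right)} = \sqrt{3}$
$P = \frac{1}{361}$ ($P = \frac{1}{\left(-2 + 26\right) + 337} = \frac{1}{24 + 337} = \frac{1}{361} \approx 0.0027701$)
$P X{\left(-12,-7 \right)} = \frac{\sqrt{3}}{361}$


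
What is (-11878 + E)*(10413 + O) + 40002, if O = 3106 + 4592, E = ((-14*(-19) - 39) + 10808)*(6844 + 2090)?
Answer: 1785288460134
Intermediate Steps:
E = 98586690 (E = ((266 - 39) + 10808)*8934 = (227 + 10808)*8934 = 11035*8934 = 98586690)
O = 7698
(-11878 + E)*(10413 + O) + 40002 = (-11878 + 98586690)*(10413 + 7698) + 40002 = 98574812*18111 + 40002 = 1785288420132 + 40002 = 1785288460134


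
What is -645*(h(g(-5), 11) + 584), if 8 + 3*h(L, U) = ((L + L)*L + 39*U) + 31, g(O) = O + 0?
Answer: -484610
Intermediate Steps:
g(O) = O
h(L, U) = 23/3 + 13*U + 2*L²/3 (h(L, U) = -8/3 + (((L + L)*L + 39*U) + 31)/3 = -8/3 + (((2*L)*L + 39*U) + 31)/3 = -8/3 + ((2*L² + 39*U) + 31)/3 = -8/3 + (31 + 2*L² + 39*U)/3 = -8/3 + (31/3 + 13*U + 2*L²/3) = 23/3 + 13*U + 2*L²/3)
-645*(h(g(-5), 11) + 584) = -645*((23/3 + 13*11 + (⅔)*(-5)²) + 584) = -645*((23/3 + 143 + (⅔)*25) + 584) = -645*((23/3 + 143 + 50/3) + 584) = -645*(502/3 + 584) = -645*2254/3 = -484610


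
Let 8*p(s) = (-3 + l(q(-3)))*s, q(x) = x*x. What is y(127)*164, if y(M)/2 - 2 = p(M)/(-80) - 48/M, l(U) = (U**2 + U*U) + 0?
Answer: -99739511/10160 ≈ -9816.9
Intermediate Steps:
q(x) = x**2
l(U) = 2*U**2 (l(U) = (U**2 + U**2) + 0 = 2*U**2 + 0 = 2*U**2)
p(s) = 159*s/8 (p(s) = ((-3 + 2*((-3)**2)**2)*s)/8 = ((-3 + 2*9**2)*s)/8 = ((-3 + 2*81)*s)/8 = ((-3 + 162)*s)/8 = (159*s)/8 = 159*s/8)
y(M) = 4 - 96/M - 159*M/320 (y(M) = 4 + 2*((159*M/8)/(-80) - 48/M) = 4 + 2*((159*M/8)*(-1/80) - 48/M) = 4 + 2*(-159*M/640 - 48/M) = 4 + 2*(-48/M - 159*M/640) = 4 + (-96/M - 159*M/320) = 4 - 96/M - 159*M/320)
y(127)*164 = (4 - 96/127 - 159/320*127)*164 = (4 - 96*1/127 - 20193/320)*164 = (4 - 96/127 - 20193/320)*164 = -2432671/40640*164 = -99739511/10160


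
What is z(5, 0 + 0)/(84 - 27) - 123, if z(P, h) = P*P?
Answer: -6986/57 ≈ -122.56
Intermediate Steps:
z(P, h) = P**2
z(5, 0 + 0)/(84 - 27) - 123 = 5**2/(84 - 27) - 123 = 25/57 - 123 = -6986/57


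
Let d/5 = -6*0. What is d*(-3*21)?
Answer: 0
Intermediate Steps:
d = 0 (d = 5*(-6*0) = 5*0 = 0)
d*(-3*21) = 0*(-3*21) = 0*(-63) = 0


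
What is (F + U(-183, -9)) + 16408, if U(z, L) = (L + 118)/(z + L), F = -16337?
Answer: 13523/192 ≈ 70.432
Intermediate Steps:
U(z, L) = (118 + L)/(L + z)
(F + U(-183, -9)) + 16408 = (-16337 + (118 - 9)/(-9 - 183)) + 16408 = (-16337 + 109/(-192)) + 16408 = (-16337 - 1/192*109) + 16408 = (-16337 - 109/192) + 16408 = -3136813/192 + 16408 = 13523/192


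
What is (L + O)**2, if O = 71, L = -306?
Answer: 55225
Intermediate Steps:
(L + O)**2 = (-306 + 71)**2 = (-235)**2 = 55225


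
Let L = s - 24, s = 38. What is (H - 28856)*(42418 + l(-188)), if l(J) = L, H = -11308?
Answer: -1704238848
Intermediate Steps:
L = 14 (L = 38 - 24 = 14)
l(J) = 14
(H - 28856)*(42418 + l(-188)) = (-11308 - 28856)*(42418 + 14) = -40164*42432 = -1704238848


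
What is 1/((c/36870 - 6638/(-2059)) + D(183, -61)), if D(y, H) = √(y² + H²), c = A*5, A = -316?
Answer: -91663904476236/1071940113347989717 + 3515513770695429*√10/2143880226695979434 ≈ 0.0051000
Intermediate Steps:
c = -1580 (c = -316*5 = -1580)
D(y, H) = √(H² + y²)
1/((c/36870 - 6638/(-2059)) + D(183, -61)) = 1/((-1580/36870 - 6638/(-2059)) + √((-61)² + 183²)) = 1/((-1580*1/36870 - 6638*(-1/2059)) + √(3721 + 33489)) = 1/((-158/3687 + 6638/2059) + √37210) = 1/(24148984/7591533 + 61*√10)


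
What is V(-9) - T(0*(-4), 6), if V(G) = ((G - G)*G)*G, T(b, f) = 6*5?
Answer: -30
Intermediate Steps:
T(b, f) = 30
V(G) = 0 (V(G) = (0*G)*G = 0*G = 0)
V(-9) - T(0*(-4), 6) = 0 - 1*30 = 0 - 30 = -30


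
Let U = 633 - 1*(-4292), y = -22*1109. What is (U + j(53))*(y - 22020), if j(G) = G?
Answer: -231068804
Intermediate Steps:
y = -24398
U = 4925 (U = 633 + 4292 = 4925)
(U + j(53))*(y - 22020) = (4925 + 53)*(-24398 - 22020) = 4978*(-46418) = -231068804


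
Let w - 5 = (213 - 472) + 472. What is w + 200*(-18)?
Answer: -3382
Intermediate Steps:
w = 218 (w = 5 + ((213 - 472) + 472) = 5 + (-259 + 472) = 5 + 213 = 218)
w + 200*(-18) = 218 + 200*(-18) = 218 - 3600 = -3382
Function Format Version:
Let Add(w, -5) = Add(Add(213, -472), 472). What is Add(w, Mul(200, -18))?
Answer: -3382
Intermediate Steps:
w = 218 (w = Add(5, Add(Add(213, -472), 472)) = Add(5, Add(-259, 472)) = Add(5, 213) = 218)
Add(w, Mul(200, -18)) = Add(218, Mul(200, -18)) = Add(218, -3600) = -3382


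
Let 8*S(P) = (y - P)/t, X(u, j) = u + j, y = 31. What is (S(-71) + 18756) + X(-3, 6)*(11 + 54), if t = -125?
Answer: 9475449/500 ≈ 18951.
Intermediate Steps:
X(u, j) = j + u
S(P) = -31/1000 + P/1000 (S(P) = ((31 - P)/(-125))/8 = ((31 - P)*(-1/125))/8 = (-31/125 + P/125)/8 = -31/1000 + P/1000)
(S(-71) + 18756) + X(-3, 6)*(11 + 54) = ((-31/1000 + (1/1000)*(-71)) + 18756) + (6 - 3)*(11 + 54) = ((-31/1000 - 71/1000) + 18756) + 3*65 = (-51/500 + 18756) + 195 = 9377949/500 + 195 = 9475449/500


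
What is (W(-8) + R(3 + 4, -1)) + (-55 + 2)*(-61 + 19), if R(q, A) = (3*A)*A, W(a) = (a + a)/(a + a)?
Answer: 2230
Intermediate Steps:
W(a) = 1 (W(a) = (2*a)/((2*a)) = (2*a)*(1/(2*a)) = 1)
R(q, A) = 3*A²
(W(-8) + R(3 + 4, -1)) + (-55 + 2)*(-61 + 19) = (1 + 3*(-1)²) + (-55 + 2)*(-61 + 19) = (1 + 3*1) - 53*(-42) = (1 + 3) + 2226 = 4 + 2226 = 2230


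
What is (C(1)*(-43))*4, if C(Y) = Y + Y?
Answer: -344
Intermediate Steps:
C(Y) = 2*Y
(C(1)*(-43))*4 = ((2*1)*(-43))*4 = (2*(-43))*4 = -86*4 = -344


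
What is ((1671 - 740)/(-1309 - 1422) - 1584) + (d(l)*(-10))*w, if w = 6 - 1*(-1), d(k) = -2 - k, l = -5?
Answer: -4900345/2731 ≈ -1794.3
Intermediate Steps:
w = 7 (w = 6 + 1 = 7)
((1671 - 740)/(-1309 - 1422) - 1584) + (d(l)*(-10))*w = ((1671 - 740)/(-1309 - 1422) - 1584) + ((-2 - 1*(-5))*(-10))*7 = (931/(-2731) - 1584) + ((-2 + 5)*(-10))*7 = (931*(-1/2731) - 1584) + (3*(-10))*7 = (-931/2731 - 1584) - 30*7 = -4326835/2731 - 210 = -4900345/2731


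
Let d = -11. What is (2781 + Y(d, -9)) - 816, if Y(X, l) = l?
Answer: 1956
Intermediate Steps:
(2781 + Y(d, -9)) - 816 = (2781 - 9) - 816 = 2772 - 816 = 1956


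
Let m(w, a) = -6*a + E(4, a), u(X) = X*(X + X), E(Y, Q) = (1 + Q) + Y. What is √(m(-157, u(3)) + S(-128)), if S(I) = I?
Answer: I*√213 ≈ 14.595*I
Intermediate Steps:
E(Y, Q) = 1 + Q + Y
u(X) = 2*X² (u(X) = X*(2*X) = 2*X²)
m(w, a) = 5 - 5*a (m(w, a) = -6*a + (1 + a + 4) = -6*a + (5 + a) = 5 - 5*a)
√(m(-157, u(3)) + S(-128)) = √((5 - 10*3²) - 128) = √((5 - 10*9) - 128) = √((5 - 5*18) - 128) = √((5 - 90) - 128) = √(-85 - 128) = √(-213) = I*√213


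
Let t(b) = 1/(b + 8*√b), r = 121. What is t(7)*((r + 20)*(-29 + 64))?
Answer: -1645/19 + 1880*√7/19 ≈ 175.21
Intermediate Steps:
t(7)*((r + 20)*(-29 + 64)) = ((121 + 20)*(-29 + 64))/(7 + 8*√7) = (141*35)/(7 + 8*√7) = 4935/(7 + 8*√7)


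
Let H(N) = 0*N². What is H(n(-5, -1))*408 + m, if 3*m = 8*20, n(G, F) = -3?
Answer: 160/3 ≈ 53.333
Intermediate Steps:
H(N) = 0
m = 160/3 (m = (8*20)/3 = (⅓)*160 = 160/3 ≈ 53.333)
H(n(-5, -1))*408 + m = 0*408 + 160/3 = 0 + 160/3 = 160/3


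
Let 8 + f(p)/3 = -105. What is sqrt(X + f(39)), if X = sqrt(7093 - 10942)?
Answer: sqrt(-339 + I*sqrt(3849)) ≈ 1.6778 + 18.488*I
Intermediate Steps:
f(p) = -339 (f(p) = -24 + 3*(-105) = -24 - 315 = -339)
X = I*sqrt(3849) (X = sqrt(-3849) = I*sqrt(3849) ≈ 62.04*I)
sqrt(X + f(39)) = sqrt(I*sqrt(3849) - 339) = sqrt(-339 + I*sqrt(3849))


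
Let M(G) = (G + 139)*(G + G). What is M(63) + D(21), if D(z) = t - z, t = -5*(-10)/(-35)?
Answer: 178007/7 ≈ 25430.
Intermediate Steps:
t = -10/7 (t = 50*(-1/35) = -10/7 ≈ -1.4286)
D(z) = -10/7 - z
M(G) = 2*G*(139 + G) (M(G) = (139 + G)*(2*G) = 2*G*(139 + G))
M(63) + D(21) = 2*63*(139 + 63) + (-10/7 - 1*21) = 2*63*202 + (-10/7 - 21) = 25452 - 157/7 = 178007/7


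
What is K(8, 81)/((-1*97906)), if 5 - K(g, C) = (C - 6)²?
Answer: 2810/48953 ≈ 0.057402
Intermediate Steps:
K(g, C) = 5 - (-6 + C)² (K(g, C) = 5 - (C - 6)² = 5 - (-6 + C)²)
K(8, 81)/((-1*97906)) = (5 - (-6 + 81)²)/((-1*97906)) = (5 - 1*75²)/(-97906) = (5 - 1*5625)*(-1/97906) = (5 - 5625)*(-1/97906) = -5620*(-1/97906) = 2810/48953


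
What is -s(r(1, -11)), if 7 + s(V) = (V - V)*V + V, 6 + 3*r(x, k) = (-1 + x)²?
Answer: 9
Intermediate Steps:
r(x, k) = -2 + (-1 + x)²/3
s(V) = -7 + V (s(V) = -7 + ((V - V)*V + V) = -7 + (0*V + V) = -7 + (0 + V) = -7 + V)
-s(r(1, -11)) = -(-7 + (-2 + (-1 + 1)²/3)) = -(-7 + (-2 + (⅓)*0²)) = -(-7 + (-2 + (⅓)*0)) = -(-7 + (-2 + 0)) = -(-7 - 2) = -1*(-9) = 9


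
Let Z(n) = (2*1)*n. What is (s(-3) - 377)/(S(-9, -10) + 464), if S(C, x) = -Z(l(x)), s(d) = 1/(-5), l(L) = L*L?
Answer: -943/660 ≈ -1.4288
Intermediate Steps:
l(L) = L²
Z(n) = 2*n
s(d) = -⅕
S(C, x) = -2*x²
(s(-3) - 377)/(S(-9, -10) + 464) = (-⅕ - 377)/(-2*(-10)² + 464) = -1886/(5*(-2*100 + 464)) = -1886/(5*(-200 + 464)) = -1886/5/264 = -1886/5*1/264 = -943/660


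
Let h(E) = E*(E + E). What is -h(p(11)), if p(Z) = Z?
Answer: -242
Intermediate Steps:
h(E) = 2*E² (h(E) = E*(2*E) = 2*E²)
-h(p(11)) = -2*11² = -2*121 = -1*242 = -242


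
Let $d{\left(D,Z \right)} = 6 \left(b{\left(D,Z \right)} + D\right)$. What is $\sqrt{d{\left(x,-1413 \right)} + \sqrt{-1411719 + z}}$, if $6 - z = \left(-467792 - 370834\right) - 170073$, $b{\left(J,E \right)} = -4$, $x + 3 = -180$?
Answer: $\sqrt{-1122 + i \sqrt{403014}} \approx 9.1418 + 34.721 i$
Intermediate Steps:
$x = -183$ ($x = -3 - 180 = -183$)
$d{\left(D,Z \right)} = -24 + 6 D$ ($d{\left(D,Z \right)} = 6 \left(-4 + D\right) = -24 + 6 D$)
$z = 1008705$ ($z = 6 - \left(\left(-467792 - 370834\right) - 170073\right) = 6 - \left(-838626 - 170073\right) = 6 - -1008699 = 6 + 1008699 = 1008705$)
$\sqrt{d{\left(x,-1413 \right)} + \sqrt{-1411719 + z}} = \sqrt{\left(-24 + 6 \left(-183\right)\right) + \sqrt{-1411719 + 1008705}} = \sqrt{\left(-24 - 1098\right) + \sqrt{-403014}} = \sqrt{-1122 + i \sqrt{403014}}$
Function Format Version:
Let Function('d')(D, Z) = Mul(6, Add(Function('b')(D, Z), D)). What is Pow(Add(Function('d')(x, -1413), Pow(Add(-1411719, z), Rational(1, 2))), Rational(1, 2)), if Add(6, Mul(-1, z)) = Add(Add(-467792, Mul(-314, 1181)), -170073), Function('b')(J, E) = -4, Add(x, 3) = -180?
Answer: Pow(Add(-1122, Mul(I, Pow(403014, Rational(1, 2)))), Rational(1, 2)) ≈ Add(9.1418, Mul(34.721, I))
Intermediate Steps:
x = -183 (x = Add(-3, -180) = -183)
Function('d')(D, Z) = Add(-24, Mul(6, D)) (Function('d')(D, Z) = Mul(6, Add(-4, D)) = Add(-24, Mul(6, D)))
z = 1008705 (z = Add(6, Mul(-1, Add(Add(-467792, Mul(-314, 1181)), -170073))) = Add(6, Mul(-1, Add(Add(-467792, -370834), -170073))) = Add(6, Mul(-1, Add(-838626, -170073))) = Add(6, Mul(-1, -1008699)) = Add(6, 1008699) = 1008705)
Pow(Add(Function('d')(x, -1413), Pow(Add(-1411719, z), Rational(1, 2))), Rational(1, 2)) = Pow(Add(Add(-24, Mul(6, -183)), Pow(Add(-1411719, 1008705), Rational(1, 2))), Rational(1, 2)) = Pow(Add(Add(-24, -1098), Pow(-403014, Rational(1, 2))), Rational(1, 2)) = Pow(Add(-1122, Mul(I, Pow(403014, Rational(1, 2)))), Rational(1, 2))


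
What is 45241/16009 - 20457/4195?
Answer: -19672874/9593965 ≈ -2.0505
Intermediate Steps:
45241/16009 - 20457/4195 = 45241*(1/16009) - 20457*1/4195 = 6463/2287 - 20457/4195 = -19672874/9593965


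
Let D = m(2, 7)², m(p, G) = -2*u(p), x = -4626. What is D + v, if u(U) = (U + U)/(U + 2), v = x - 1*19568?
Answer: -24190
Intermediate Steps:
v = -24194 (v = -4626 - 1*19568 = -4626 - 19568 = -24194)
u(U) = 2*U/(2 + U) (u(U) = (2*U)/(2 + U) = 2*U/(2 + U))
m(p, G) = -4*p/(2 + p)
D = 4 (D = (-4*2/(2 + 2))² = (-4*2/4)² = (-4*2*¼)² = (-2)² = 4)
D + v = 4 - 24194 = -24190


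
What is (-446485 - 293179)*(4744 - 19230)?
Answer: 10714772704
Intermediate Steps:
(-446485 - 293179)*(4744 - 19230) = -739664*(-14486) = 10714772704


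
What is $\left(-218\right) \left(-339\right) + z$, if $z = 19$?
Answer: $73921$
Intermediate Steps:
$\left(-218\right) \left(-339\right) + z = \left(-218\right) \left(-339\right) + 19 = 73902 + 19 = 73921$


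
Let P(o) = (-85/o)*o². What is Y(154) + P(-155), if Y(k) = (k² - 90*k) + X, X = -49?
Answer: 22982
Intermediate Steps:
P(o) = -85*o
Y(k) = -49 + k² - 90*k (Y(k) = (k² - 90*k) - 49 = -49 + k² - 90*k)
Y(154) + P(-155) = (-49 + 154² - 90*154) - 85*(-155) = (-49 + 23716 - 13860) + 13175 = 9807 + 13175 = 22982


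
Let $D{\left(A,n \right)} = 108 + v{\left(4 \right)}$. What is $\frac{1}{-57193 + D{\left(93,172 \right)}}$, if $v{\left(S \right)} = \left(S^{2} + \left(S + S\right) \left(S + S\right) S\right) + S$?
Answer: $- \frac{1}{56809} \approx -1.7603 \cdot 10^{-5}$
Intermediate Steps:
$v{\left(S \right)} = S + S^{2} + 4 S^{3}$ ($v{\left(S \right)} = \left(S^{2} + 2 S 2 S S\right) + S = \left(S^{2} + 4 S^{2} S\right) + S = \left(S^{2} + 4 S^{3}\right) + S = S + S^{2} + 4 S^{3}$)
$D{\left(A,n \right)} = 384$ ($D{\left(A,n \right)} = 108 + 4 \left(1 + 4 + 4 \cdot 4^{2}\right) = 108 + 4 \left(1 + 4 + 4 \cdot 16\right) = 108 + 4 \left(1 + 4 + 64\right) = 108 + 4 \cdot 69 = 108 + 276 = 384$)
$\frac{1}{-57193 + D{\left(93,172 \right)}} = \frac{1}{-57193 + 384} = \frac{1}{-56809} = - \frac{1}{56809}$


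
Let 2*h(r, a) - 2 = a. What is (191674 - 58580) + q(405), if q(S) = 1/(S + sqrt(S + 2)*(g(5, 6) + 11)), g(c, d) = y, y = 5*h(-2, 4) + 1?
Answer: 218007967/1638 + sqrt(407)/4914 ≈ 1.3309e+5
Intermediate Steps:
h(r, a) = 1 + a/2
y = 16 (y = 5*(1 + (1/2)*4) + 1 = 5*(1 + 2) + 1 = 5*3 + 1 = 15 + 1 = 16)
g(c, d) = 16
q(S) = 1/(S + 27*sqrt(2 + S)) (q(S) = 1/(S + sqrt(S + 2)*(16 + 11)) = 1/(S + sqrt(2 + S)*27) = 1/(S + 27*sqrt(2 + S)))
(191674 - 58580) + q(405) = (191674 - 58580) + 1/(405 + 27*sqrt(2 + 405)) = 133094 + 1/(405 + 27*sqrt(407))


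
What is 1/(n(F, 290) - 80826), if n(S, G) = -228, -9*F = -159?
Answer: -1/81054 ≈ -1.2337e-5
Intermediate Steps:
F = 53/3 (F = -⅑*(-159) = 53/3 ≈ 17.667)
1/(n(F, 290) - 80826) = 1/(-228 - 80826) = 1/(-81054) = -1/81054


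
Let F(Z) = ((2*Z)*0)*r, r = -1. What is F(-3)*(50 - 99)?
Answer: 0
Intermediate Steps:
F(Z) = 0 (F(Z) = ((2*Z)*0)*(-1) = 0*(-1) = 0)
F(-3)*(50 - 99) = 0*(50 - 99) = 0*(-49) = 0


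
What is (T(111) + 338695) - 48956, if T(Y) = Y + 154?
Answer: 290004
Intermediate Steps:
T(Y) = 154 + Y
(T(111) + 338695) - 48956 = ((154 + 111) + 338695) - 48956 = (265 + 338695) - 48956 = 338960 - 48956 = 290004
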